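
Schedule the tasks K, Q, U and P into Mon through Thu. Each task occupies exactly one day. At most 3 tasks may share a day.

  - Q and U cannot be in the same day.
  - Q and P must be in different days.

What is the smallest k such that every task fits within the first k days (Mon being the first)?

2 days

With at most 3 per day and 4 tasks, at least 2 days are needed.
2 works (last occupied day: Tue): for example K -> Mon, U -> Tue, Q -> Mon, P -> Tue.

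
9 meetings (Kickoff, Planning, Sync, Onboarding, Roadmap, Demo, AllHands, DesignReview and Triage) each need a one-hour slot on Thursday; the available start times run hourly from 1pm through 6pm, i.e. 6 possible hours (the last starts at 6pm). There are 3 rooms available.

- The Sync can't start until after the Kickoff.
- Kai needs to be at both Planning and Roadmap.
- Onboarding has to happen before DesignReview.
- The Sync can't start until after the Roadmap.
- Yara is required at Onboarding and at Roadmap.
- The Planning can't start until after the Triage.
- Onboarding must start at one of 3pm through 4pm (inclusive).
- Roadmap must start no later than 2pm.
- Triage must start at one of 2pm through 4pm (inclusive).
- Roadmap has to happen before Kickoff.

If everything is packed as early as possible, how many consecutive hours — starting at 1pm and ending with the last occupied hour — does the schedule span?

4

The precedence chain requires at least 3 distinct hours.
With at most 3 per hour and 9 meetings, at least 3 hours are needed.
Propagating the time windows through the other constraints, DesignReview can't land before 4pm — that is hour 4 counting from 1pm — so the schedule must run through at least 4 hours.
4 works (last occupied hour: 4pm): for example Kickoff=2pm; DesignReview=4pm; Triage=2pm; AllHands=1pm; Onboarding=3pm; Demo=1pm; Sync=3pm; Planning=3pm; Roadmap=1pm.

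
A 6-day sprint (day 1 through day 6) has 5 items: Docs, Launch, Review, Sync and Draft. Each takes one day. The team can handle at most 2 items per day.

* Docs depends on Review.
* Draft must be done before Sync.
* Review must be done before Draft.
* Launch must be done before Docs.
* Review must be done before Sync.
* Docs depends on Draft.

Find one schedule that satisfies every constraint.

Review in day 1; Launch in day 1; Draft in day 2; Docs in day 3; Sync in day 3

Checking: Review(day 1) before Docs(day 3); Review(day 1) before Sync(day 3); Review(day 1) before Draft(day 2); Draft(day 2) before Docs(day 3); Launch(day 1) before Docs(day 3); Draft(day 2) before Sync(day 3); max 2 per day (cap 2).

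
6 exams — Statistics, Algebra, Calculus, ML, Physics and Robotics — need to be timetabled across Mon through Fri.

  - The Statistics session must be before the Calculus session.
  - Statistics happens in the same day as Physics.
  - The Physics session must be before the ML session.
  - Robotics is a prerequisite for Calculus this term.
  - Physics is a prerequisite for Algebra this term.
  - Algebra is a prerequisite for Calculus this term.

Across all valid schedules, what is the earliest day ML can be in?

Precedence pushes ML to at least Tue.
ML at Tue is achievable: Calculus -> Wed, Physics -> Mon, ML -> Tue, Robotics -> Mon, Statistics -> Mon, Algebra -> Tue.

Tue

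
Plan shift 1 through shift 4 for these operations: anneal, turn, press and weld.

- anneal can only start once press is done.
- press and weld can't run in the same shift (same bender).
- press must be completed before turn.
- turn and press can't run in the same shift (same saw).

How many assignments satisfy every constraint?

42

Splitting on anneal: it can be shift 2 (9), shift 3 (15), shift 4 (18). Listing each branch's schedules as (turn, press, weld) by shift number:
anneal=shift 2: (2,1,2) (2,1,3) (2,1,4) (3,1,2) (3,1,3) (3,1,4) (4,1,2) (4,1,3) (4,1,4) — 9.
anneal=shift 3: (2,1,2) (2,1,3) (2,1,4) (3,1,2) (3,1,3) (3,1,4) (3,2,1) (3,2,3) (3,2,4) (4,1,2) (4,1,3) (4,1,4) (4,2,1) (4,2,3) (4,2,4) — 15.
anneal=shift 4: (2,1,2) (2,1,3) (2,1,4) (3,1,2) (3,1,3) (3,1,4) (3,2,1) (3,2,3) (3,2,4) (4,1,2) (4,1,3) (4,1,4) (4,2,1) (4,2,3) (4,2,4) (4,3,1) (4,3,2) (4,3,4) — 18.
Summing: 9 + 15 + 18 = 42.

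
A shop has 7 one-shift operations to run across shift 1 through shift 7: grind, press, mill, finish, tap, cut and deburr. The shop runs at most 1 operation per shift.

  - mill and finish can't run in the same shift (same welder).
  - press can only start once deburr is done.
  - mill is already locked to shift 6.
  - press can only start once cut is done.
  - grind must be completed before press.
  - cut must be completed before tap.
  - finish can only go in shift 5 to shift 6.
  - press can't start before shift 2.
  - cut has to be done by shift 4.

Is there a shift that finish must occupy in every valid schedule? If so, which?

finish's window is shift 5–shift 6.
mill is fixed at shift 6, and finish can't share a shift with mill.
So finish must be shift 5.

shift 5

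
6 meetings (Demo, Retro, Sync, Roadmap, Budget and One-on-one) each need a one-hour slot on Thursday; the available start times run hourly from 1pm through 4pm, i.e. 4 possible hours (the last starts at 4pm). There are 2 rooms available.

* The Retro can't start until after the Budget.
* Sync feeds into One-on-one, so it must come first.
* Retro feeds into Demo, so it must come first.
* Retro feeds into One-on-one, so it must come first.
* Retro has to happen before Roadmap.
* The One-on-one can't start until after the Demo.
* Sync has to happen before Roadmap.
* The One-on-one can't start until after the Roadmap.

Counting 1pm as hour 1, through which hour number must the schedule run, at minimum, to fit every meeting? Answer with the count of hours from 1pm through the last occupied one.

4

The precedence chain requires at least 4 distinct hours.
With at most 2 per hour and 6 meetings, at least 3 hours are needed.
4 works (last occupied hour: 4pm): for example Roadmap -> 3pm, One-on-one -> 4pm, Retro -> 2pm, Budget -> 1pm, Demo -> 3pm, Sync -> 1pm.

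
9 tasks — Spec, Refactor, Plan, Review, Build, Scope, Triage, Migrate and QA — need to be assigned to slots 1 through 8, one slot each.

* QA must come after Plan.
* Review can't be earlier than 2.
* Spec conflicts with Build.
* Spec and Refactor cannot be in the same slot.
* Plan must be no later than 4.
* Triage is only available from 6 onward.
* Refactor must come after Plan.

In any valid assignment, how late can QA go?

Precedence pushes QA to at least 2.
QA at 8 is achievable: QA -> 8; Spec -> 1; Triage -> 6; Refactor -> 2; Review -> 2; Scope -> 1; Migrate -> 1; Plan -> 1; Build -> 2.

8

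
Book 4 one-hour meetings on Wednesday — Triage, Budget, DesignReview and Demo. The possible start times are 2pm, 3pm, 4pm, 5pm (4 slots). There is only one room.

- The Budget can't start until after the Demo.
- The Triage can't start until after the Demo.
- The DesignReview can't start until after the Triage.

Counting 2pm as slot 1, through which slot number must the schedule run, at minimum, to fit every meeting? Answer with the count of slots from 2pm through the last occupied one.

4 slots

The precedence chain requires at least 3 distinct slots.
With at most 1 per slot and 4 meetings, at least 4 slots are needed.
4 works (last occupied slot: 5pm): for example DesignReview -> 5pm, Demo -> 2pm, Triage -> 3pm, Budget -> 4pm.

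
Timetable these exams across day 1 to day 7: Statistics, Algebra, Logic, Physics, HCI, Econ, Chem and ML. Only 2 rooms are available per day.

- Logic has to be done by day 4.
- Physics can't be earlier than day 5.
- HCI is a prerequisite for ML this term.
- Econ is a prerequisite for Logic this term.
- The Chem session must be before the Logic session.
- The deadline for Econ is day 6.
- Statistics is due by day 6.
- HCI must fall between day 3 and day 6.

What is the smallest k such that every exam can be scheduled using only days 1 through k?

The precedence chain requires at least 2 distinct days.
With at most 2 per day and 8 exams, at least 4 days are needed.
Physics can't be placed before day 5, so the schedule must run through at least day 5.
5 works (last occupied day: day 5): for example Econ -> day 1; Algebra -> day 3; Chem -> day 1; Physics -> day 5; Statistics -> day 2; ML -> day 4; HCI -> day 3; Logic -> day 2.

5 days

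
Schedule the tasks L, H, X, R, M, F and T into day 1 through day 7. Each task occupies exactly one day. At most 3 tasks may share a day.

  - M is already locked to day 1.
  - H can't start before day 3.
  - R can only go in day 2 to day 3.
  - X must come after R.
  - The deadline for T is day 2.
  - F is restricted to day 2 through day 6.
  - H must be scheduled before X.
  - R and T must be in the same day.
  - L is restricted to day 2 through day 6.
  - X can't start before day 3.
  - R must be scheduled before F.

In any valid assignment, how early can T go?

T must be in the same day as R, which can't be before day 2, so T is at least day 2; T's own window allows nothing later than day 2.
T at day 2 is achievable: M=day 1; H=day 3; L=day 2; T=day 2; F=day 3; X=day 4; R=day 2.

day 2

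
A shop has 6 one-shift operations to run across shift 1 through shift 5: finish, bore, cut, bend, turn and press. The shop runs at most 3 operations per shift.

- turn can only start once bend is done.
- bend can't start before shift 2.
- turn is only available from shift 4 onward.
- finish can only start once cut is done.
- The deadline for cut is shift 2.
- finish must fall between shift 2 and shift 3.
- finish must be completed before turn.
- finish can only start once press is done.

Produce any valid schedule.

press in shift 1; bore in shift 1; turn in shift 4; bend in shift 2; finish in shift 2; cut in shift 1

Checking: finish(shift 2) before turn(shift 4); press(shift 1) before finish(shift 2); bend(shift 2) before turn(shift 4); cut(shift 1) before finish(shift 2); turn=shift 4 in [shift 4,shift 5]; finish=shift 2 in [shift 2,shift 3]; bend=shift 2 in [shift 2,shift 5]; cut=shift 1 in [shift 1,shift 2]; max 3 per shift (cap 3).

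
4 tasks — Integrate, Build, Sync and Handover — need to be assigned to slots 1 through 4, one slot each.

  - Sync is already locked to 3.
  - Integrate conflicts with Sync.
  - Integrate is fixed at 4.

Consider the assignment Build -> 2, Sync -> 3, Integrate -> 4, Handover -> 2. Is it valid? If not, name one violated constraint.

Valid

Sync is already locked to 3 — holds.
Integrate conflicts with Sync — holds.
Integrate is fixed at 4 — holds.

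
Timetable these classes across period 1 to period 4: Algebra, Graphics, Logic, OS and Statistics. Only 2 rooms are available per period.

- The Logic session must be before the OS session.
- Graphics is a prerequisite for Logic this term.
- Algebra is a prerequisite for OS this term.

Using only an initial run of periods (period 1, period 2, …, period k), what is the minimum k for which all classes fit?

3

The precedence chain requires at least 3 distinct periods.
With at most 2 per period and 5 classes, at least 3 periods are needed.
3 works (last occupied period: period 3): for example Logic=period 2, Statistics=period 2, OS=period 3, Algebra=period 1, Graphics=period 1.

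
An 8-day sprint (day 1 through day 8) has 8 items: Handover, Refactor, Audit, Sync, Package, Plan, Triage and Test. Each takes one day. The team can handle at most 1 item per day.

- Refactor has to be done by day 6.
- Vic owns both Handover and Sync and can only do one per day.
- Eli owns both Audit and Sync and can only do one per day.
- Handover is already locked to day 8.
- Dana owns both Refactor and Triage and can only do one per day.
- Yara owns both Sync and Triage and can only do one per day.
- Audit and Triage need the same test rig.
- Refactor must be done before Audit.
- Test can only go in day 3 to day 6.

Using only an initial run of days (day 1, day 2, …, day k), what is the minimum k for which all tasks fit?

The precedence chain requires at least 2 distinct days.
With at most 1 per day and 8 tasks, at least 8 days are needed.
Handover can't be placed before day 8, so the schedule must run through at least day 8.
8 works (last occupied day: day 8): for example Package -> day 5, Refactor -> day 1, Audit -> day 2, Handover -> day 8, Sync -> day 4, Triage -> day 7, Test -> day 3, Plan -> day 6.

8 days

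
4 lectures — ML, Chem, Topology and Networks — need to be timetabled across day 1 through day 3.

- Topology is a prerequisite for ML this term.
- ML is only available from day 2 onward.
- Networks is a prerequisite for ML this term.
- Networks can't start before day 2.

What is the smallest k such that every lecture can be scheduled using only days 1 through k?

The precedence chain requires at least 2 distinct days.
Propagating the time windows through the other constraints, ML can't land before day 3, so the schedule must run through at least day 3.
3 works (last occupied day: day 3): for example Networks -> day 2, Topology -> day 1, ML -> day 3, Chem -> day 1.

3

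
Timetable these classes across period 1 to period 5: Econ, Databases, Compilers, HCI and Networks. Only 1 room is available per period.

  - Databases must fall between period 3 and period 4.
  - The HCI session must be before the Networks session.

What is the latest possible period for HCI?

Downstream work caps HCI at period 4.
HCI at period 4 is achievable: Compilers in period 2; Databases in period 3; Networks in period 5; HCI in period 4; Econ in period 1.

period 4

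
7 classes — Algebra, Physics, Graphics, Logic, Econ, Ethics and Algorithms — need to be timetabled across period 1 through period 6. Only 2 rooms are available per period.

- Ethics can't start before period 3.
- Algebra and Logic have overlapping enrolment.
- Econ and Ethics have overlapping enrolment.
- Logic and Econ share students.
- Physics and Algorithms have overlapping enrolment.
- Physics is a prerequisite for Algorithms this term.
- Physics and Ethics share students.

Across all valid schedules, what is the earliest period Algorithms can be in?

Precedence pushes Algorithms to at least period 2.
Algorithms at period 2 is achievable: Algebra=period 1, Physics=period 1, Graphics=period 2, Econ=period 4, Ethics=period 3, Algorithms=period 2, Logic=period 3.

period 2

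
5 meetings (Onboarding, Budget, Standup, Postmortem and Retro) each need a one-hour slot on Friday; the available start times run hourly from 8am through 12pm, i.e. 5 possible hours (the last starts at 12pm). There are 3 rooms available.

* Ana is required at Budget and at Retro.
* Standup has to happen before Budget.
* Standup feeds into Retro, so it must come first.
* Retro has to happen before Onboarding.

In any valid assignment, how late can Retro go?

Precedence pushes Retro to at least 9am; downstream work caps Retro at 11am.
Retro at 11am is achievable: Retro -> 11am, Budget -> 9am, Standup -> 8am, Postmortem -> 8am, Onboarding -> 12pm.

11am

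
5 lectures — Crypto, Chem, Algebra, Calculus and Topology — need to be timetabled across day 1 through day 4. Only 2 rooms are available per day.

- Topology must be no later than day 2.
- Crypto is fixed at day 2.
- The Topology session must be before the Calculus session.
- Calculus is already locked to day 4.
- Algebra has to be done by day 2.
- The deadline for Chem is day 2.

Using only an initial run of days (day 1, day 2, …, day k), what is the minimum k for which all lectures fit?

The precedence chain requires at least 2 distinct days.
With at most 2 per day and 5 lectures, at least 3 days are needed.
Calculus can't be placed before day 4, so the schedule must run through at least day 4.
4 works (last occupied day: day 4): for example Chem in day 1; Topology in day 1; Calculus in day 4; Crypto in day 2; Algebra in day 2.

4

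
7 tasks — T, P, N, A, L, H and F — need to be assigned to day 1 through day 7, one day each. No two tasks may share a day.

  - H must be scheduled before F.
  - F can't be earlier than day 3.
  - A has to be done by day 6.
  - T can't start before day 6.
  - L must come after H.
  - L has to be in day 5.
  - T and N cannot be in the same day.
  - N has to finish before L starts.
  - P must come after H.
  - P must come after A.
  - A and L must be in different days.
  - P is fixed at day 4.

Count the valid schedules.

Splitting on T: it can be day 6 (6), day 7 (6). Listing each branch's schedules as (P, N, A, L, H, F) by day number:
T=day 6: (4,1,2,5,3,7) (4,1,3,5,2,7) (4,2,1,5,3,7) (4,2,3,5,1,7) (4,3,1,5,2,7) (4,3,2,5,1,7) — 6.
T=day 7: (4,1,2,5,3,6) (4,1,3,5,2,6) (4,2,1,5,3,6) (4,2,3,5,1,6) (4,3,1,5,2,6) (4,3,2,5,1,6) — 6.
Summing: 6 + 6 = 12.

12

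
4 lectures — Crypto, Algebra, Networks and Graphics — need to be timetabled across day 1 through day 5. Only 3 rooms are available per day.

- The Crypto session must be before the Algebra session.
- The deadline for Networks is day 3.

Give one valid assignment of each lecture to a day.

Algebra=day 2, Networks=day 1, Crypto=day 1, Graphics=day 1

Checking: Crypto(day 1) before Algebra(day 2); Networks=day 1 in [day 1,day 3]; max 3 per day (cap 3).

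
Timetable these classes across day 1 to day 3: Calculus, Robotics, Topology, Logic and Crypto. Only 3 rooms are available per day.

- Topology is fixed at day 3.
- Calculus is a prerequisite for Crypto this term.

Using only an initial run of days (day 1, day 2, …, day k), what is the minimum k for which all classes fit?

3

The precedence chain requires at least 2 distinct days.
With at most 3 per day and 5 classes, at least 2 days are needed.
Topology can't be placed before day 3, so the schedule must run through at least day 3.
3 works (last occupied day: day 3): for example Topology in day 3; Calculus in day 1; Robotics in day 1; Logic in day 1; Crypto in day 2.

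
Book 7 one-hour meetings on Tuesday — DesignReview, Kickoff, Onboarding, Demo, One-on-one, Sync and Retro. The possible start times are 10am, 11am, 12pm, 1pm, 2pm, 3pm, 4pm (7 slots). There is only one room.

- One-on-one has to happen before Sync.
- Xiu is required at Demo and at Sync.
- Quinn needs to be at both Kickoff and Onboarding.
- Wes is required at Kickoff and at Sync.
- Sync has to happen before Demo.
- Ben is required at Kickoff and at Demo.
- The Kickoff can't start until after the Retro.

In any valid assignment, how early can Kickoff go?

Precedence pushes Kickoff to at least 11am.
Kickoff at 11am is achievable: DesignReview in 3pm; Kickoff in 11am; Retro in 10am; Demo in 2pm; One-on-one in 12pm; Onboarding in 4pm; Sync in 1pm.

11am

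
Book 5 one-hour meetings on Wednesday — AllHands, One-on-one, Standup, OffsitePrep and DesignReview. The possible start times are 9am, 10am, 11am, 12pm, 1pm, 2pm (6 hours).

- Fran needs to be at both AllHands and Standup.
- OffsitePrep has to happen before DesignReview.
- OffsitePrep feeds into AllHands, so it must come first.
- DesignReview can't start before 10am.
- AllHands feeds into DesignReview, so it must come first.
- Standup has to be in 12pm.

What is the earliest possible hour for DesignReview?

11am

DesignReview is available from 10am; precedence pushes DesignReview to at least 11am.
DesignReview at 11am is achievable: DesignReview -> 11am, One-on-one -> 9am, OffsitePrep -> 9am, Standup -> 12pm, AllHands -> 10am.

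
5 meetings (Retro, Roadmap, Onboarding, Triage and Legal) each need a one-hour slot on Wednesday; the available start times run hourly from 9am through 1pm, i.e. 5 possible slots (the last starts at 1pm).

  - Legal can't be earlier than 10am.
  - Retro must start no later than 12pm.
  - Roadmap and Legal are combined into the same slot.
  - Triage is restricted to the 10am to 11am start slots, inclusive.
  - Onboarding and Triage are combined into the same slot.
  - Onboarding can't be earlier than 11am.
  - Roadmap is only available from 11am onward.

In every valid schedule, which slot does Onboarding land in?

Onboarding is available from 11am; Onboarding must be in the same slot as Triage, which can't be after 11am, so Onboarding is at most 11am.
So Onboarding is pinned to 11am.

11am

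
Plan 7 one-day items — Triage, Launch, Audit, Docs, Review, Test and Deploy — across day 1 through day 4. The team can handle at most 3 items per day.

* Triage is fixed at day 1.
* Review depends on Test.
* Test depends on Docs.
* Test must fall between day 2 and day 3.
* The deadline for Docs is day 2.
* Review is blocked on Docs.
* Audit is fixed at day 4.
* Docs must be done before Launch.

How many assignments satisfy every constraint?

41

Splitting on Launch: it can be day 2 (12), day 3 (16), day 4 (13). Listing each branch's schedules as (Triage, Audit, Docs, Review, Test, Deploy) by day number:
Launch=day 2: (1,4,1,3,2,1) (1,4,1,3,2,2) (1,4,1,3,2,3) (1,4,1,3,2,4) (1,4,1,4,2,1) (1,4,1,4,2,2) (1,4,1,4,2,3) (1,4,1,4,2,4) (1,4,1,4,3,1) (1,4,1,4,3,2) (1,4,1,4,3,3) (1,4,1,4,3,4) — 12.
Launch=day 3: (1,4,1,3,2,1) (1,4,1,3,2,2) (1,4,1,3,2,3) (1,4,1,3,2,4) (1,4,1,4,2,1) (1,4,1,4,2,2) (1,4,1,4,2,3) (1,4,1,4,2,4) (1,4,1,4,3,1) (1,4,1,4,3,2) (1,4,1,4,3,3) (1,4,1,4,3,4) (1,4,2,4,3,1) (1,4,2,4,3,2) (1,4,2,4,3,3) (1,4,2,4,3,4) — 16.
Launch=day 4: (1,4,1,3,2,1) (1,4,1,3,2,2) (1,4,1,3,2,3) (1,4,1,3,2,4) (1,4,1,4,2,1) (1,4,1,4,2,2) (1,4,1,4,2,3) (1,4,1,4,3,1) (1,4,1,4,3,2) (1,4,1,4,3,3) (1,4,2,4,3,1) (1,4,2,4,3,2) (1,4,2,4,3,3) — 13.
Summing: 12 + 16 + 13 = 41.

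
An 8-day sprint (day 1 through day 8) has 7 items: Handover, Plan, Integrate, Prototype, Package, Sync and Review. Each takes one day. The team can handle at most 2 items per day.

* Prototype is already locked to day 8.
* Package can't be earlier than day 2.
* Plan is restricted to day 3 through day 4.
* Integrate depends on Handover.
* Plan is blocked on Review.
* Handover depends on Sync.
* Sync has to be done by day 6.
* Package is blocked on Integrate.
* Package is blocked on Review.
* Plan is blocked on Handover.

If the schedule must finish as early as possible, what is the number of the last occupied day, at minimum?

8

The precedence chain requires at least 4 distinct days.
With at most 2 per day and 7 work items, at least 4 days are needed.
Prototype can't be placed before day 8, so the schedule must run through at least day 8.
8 works (last occupied day: day 8): for example Package -> day 4; Sync -> day 1; Review -> day 1; Handover -> day 2; Prototype -> day 8; Integrate -> day 3; Plan -> day 3.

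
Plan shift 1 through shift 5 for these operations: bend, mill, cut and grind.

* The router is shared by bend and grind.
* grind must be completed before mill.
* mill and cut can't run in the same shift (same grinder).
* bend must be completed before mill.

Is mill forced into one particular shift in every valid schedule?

mill can be shift 3 (e.g. bend=shift 1; grind=shift 2; mill=shift 3; cut=shift 1) or shift 4 (e.g. grind -> shift 2; mill -> shift 4; bend -> shift 1; cut -> shift 1).

No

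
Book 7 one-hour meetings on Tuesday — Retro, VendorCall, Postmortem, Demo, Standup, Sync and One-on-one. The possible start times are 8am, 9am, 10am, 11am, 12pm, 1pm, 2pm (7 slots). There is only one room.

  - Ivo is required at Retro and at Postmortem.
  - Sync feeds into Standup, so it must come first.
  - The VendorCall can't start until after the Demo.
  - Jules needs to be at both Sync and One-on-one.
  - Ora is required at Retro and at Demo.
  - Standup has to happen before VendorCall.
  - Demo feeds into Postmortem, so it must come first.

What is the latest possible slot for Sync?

Downstream work caps Sync at 12pm.
Sync at 12pm is achievable: VendorCall in 2pm; Postmortem in 9am; Demo in 8am; Standup in 1pm; Sync in 12pm; One-on-one in 11am; Retro in 10am.

12pm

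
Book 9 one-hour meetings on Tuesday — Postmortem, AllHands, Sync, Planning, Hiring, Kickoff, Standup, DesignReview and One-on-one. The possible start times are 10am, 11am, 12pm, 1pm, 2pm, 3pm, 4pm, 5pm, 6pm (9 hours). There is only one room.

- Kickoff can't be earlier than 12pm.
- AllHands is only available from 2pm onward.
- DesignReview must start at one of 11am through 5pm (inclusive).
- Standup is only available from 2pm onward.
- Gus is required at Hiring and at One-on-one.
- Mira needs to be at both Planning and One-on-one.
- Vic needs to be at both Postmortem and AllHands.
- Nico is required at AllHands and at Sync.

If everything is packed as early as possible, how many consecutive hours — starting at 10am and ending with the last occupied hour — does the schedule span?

9 hours

With at most 1 per hour and 9 meetings, at least 9 hours are needed.
AllHands can't be placed before 2pm — that is hour 5 counting from 10am — so the schedule must run through at least 5 hours.
9 works (last occupied hour: 6pm): for example Standup in 3pm; Sync in 1pm; Kickoff in 12pm; AllHands in 2pm; Postmortem in 10am; Planning in 4pm; Hiring in 5pm; One-on-one in 6pm; DesignReview in 11am.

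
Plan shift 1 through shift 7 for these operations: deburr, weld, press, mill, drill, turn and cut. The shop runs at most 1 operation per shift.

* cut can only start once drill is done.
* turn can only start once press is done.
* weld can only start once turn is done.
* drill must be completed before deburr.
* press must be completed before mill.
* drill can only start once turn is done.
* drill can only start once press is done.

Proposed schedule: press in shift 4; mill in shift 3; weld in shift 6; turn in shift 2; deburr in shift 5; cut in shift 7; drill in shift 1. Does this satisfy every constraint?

Invalid. drill can only start once press is done.

cut can only start once drill is done — holds.
drill can only start once turn is done — violated.
drill must be completed before deburr — holds.
press must be completed before mill — violated.
weld can only start once turn is done — holds.
drill can only start once press is done — violated.
The shop runs at most 1 operation per shift — holds.
turn can only start once press is done — violated.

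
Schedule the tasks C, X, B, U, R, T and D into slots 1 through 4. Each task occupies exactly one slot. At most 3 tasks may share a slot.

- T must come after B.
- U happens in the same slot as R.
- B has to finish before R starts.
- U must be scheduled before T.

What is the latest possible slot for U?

3

U must be in the same slot as R, which can't be before 2, so U is at least 2; downstream work caps U at 3.
U at 3 is achievable: T -> 4; X -> 1; U -> 3; C -> 1; D -> 2; R -> 3; B -> 1.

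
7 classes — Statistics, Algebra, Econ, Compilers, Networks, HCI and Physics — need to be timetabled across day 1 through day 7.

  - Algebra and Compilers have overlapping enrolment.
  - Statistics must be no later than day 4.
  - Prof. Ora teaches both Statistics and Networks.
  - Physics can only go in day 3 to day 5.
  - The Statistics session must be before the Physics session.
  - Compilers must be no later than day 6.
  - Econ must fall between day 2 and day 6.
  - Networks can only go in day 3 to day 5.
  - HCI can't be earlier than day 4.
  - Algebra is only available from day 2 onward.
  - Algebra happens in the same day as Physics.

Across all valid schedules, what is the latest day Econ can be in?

Econ is available from day 2; Econ's own window allows nothing later than day 6.
Econ at day 6 is achievable: Statistics in day 1; Algebra in day 3; Compilers in day 1; Networks in day 3; HCI in day 4; Econ in day 6; Physics in day 3.

day 6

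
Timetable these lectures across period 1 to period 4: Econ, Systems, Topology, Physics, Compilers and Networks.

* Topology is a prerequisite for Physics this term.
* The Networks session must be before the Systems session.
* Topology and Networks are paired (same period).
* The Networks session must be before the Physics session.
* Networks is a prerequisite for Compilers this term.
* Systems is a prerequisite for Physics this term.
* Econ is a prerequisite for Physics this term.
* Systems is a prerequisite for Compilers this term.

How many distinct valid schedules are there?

16

Splitting on Econ: it can be period 1 (6), period 2 (6), period 3 (4). Listing each branch's schedules as (Systems, Topology, Physics, Compilers, Networks) by period number:
Econ=period 1: (2,1,3,3,1) (2,1,3,4,1) (2,1,4,3,1) (2,1,4,4,1) (3,1,4,4,1) (3,2,4,4,2) — 6.
Econ=period 2: (2,1,3,3,1) (2,1,3,4,1) (2,1,4,3,1) (2,1,4,4,1) (3,1,4,4,1) (3,2,4,4,2) — 6.
Econ=period 3: (2,1,4,3,1) (2,1,4,4,1) (3,1,4,4,1) (3,2,4,4,2) — 4.
Summing: 6 + 6 + 4 = 16.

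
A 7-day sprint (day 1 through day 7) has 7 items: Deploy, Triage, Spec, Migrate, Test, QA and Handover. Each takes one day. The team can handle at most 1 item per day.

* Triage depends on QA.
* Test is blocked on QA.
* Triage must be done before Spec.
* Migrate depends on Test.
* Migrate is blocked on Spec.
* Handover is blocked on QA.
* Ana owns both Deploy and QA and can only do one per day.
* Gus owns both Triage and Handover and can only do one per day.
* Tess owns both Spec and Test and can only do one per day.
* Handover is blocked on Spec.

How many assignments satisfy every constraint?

49

Splitting on Triage: it can be day 2 (25), day 3 (18), day 4 (6). Listing each branch's schedules as (Deploy, Spec, Migrate, Test, QA, Handover) by day number:
Triage=day 2: (3,4,6,5,1,7) (3,4,7,5,1,6) (3,4,7,6,1,5) (3,5,6,4,1,7) (3,5,7,4,1,6) (4,3,6,5,1,7) (4,3,7,5,1,6) (4,3,7,6,1,5) (4,5,6,3,1,7) (4,5,7,3,1,6) (5,3,6,4,1,7) (5,3,7,4,1,6) (5,3,7,6,1,4) (5,4,6,3,1,7) (5,4,7,3,1,6) (6,3,5,4,1,7) (6,3,7,4,1,5) (6,3,7,5,1,4) (6,4,5,3,1,7) (6,4,7,3,1,5) (7,3,5,4,1,6) (7,3,6,4,1,5) (7,3,6,5,1,4) (7,4,5,3,1,6) (7,4,6,3,1,5) — 25.
Triage=day 3: (1,4,6,5,2,7) (1,4,7,5,2,6) (1,4,7,6,2,5) (1,5,6,4,2,7) (1,5,7,4,2,6) (2,4,6,5,1,7) (2,4,7,5,1,6) (2,4,7,6,1,5) (2,5,6,4,1,7) (2,5,7,4,1,6) (4,5,6,2,1,7) (4,5,7,2,1,6) (5,4,6,2,1,7) (5,4,7,2,1,6) (6,4,5,2,1,7) (6,4,7,2,1,5) (7,4,5,2,1,6) (7,4,6,2,1,5) — 18.
Triage=day 4: (1,5,6,3,2,7) (1,5,7,3,2,6) (2,5,6,3,1,7) (2,5,7,3,1,6) (3,5,6,2,1,7) (3,5,7,2,1,6) — 6.
Summing: 25 + 18 + 6 = 49.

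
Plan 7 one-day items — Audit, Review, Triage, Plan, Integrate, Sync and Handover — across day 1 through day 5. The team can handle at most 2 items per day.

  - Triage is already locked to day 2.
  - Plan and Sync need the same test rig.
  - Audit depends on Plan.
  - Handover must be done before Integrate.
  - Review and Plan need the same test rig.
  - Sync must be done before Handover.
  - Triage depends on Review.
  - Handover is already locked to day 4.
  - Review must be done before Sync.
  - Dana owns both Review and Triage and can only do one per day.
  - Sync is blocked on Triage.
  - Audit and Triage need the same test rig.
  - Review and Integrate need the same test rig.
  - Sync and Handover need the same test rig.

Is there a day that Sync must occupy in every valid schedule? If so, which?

Triage is fixed at day 2 and must come before Sync, so Sync is at least day 3.
Handover is fixed at day 4 and must come after Sync, so Sync is at most day 3.
So Sync must be day 3.

day 3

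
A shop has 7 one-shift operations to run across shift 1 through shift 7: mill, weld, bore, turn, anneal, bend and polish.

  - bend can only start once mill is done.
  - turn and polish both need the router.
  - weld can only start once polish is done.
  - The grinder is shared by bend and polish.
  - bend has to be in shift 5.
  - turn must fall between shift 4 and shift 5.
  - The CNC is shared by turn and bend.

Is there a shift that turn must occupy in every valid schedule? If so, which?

turn's window is shift 4–shift 5.
bend is fixed at shift 5, and turn can't share a shift with bend.
So turn must be shift 4.

shift 4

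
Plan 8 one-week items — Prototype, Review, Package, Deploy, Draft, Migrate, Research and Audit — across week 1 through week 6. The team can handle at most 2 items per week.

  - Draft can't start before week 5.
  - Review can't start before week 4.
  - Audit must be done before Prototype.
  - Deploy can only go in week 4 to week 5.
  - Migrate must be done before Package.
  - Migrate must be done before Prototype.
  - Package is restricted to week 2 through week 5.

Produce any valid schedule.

Research -> week 3, Package -> week 2, Migrate -> week 1, Audit -> week 1, Review -> week 4, Deploy -> week 4, Draft -> week 5, Prototype -> week 2

Checking: Audit(week 1) before Prototype(week 2); Migrate(week 1) before Prototype(week 2); Migrate(week 1) before Package(week 2); Package=week 2 in [week 2,week 5]; Review=week 4 in [week 4,week 6]; Draft=week 5 in [week 5,week 6]; Deploy=week 4 in [week 4,week 5]; max 2 per week (cap 2).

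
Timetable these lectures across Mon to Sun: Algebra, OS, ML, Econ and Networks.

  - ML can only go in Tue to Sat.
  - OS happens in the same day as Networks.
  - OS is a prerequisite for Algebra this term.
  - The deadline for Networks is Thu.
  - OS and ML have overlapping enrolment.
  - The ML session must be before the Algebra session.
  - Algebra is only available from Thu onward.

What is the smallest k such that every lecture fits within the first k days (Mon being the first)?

The precedence chain requires at least 2 distinct days.
Algebra can't be placed before Thu — that is day 4 counting from Mon — so the schedule must run through at least 4 days.
4 works (last occupied day: Thu): for example ML -> Tue, OS -> Mon, Algebra -> Thu, Econ -> Mon, Networks -> Mon.

4 days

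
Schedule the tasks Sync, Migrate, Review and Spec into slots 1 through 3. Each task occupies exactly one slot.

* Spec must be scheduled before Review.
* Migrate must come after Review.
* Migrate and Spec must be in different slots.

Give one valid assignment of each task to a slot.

Spec=1, Sync=1, Migrate=3, Review=2

Checking: Spec(1) before Review(2); Review(2) before Migrate(3); Migrate(3) != Spec(1).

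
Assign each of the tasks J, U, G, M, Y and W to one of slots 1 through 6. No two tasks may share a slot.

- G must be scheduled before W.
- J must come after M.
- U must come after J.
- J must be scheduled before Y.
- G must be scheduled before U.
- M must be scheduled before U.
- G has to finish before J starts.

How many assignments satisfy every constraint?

18

Splitting on J: it can be 3 (12), 4 (6). Listing each branch's schedules as (U, G, M, Y, W):
J=3: (4,1,2,5,6) (4,1,2,6,5) (4,2,1,5,6) (4,2,1,6,5) (5,1,2,4,6) (5,1,2,6,4) (5,2,1,4,6) (5,2,1,6,4) (6,1,2,4,5) (6,1,2,5,4) (6,2,1,4,5) (6,2,1,5,4) — 12.
J=4: (5,1,2,6,3) (5,1,3,6,2) (5,2,1,6,3) (6,1,2,5,3) (6,1,3,5,2) (6,2,1,5,3) — 6.
Summing: 12 + 6 = 18.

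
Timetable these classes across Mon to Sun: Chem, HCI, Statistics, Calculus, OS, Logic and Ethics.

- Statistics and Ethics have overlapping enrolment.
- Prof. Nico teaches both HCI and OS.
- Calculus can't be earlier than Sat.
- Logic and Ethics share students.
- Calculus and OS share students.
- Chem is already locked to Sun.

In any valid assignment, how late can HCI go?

Sun

HCI at Sun is achievable: Calculus -> Sat; OS -> Mon; Ethics -> Tue; HCI -> Sun; Statistics -> Mon; Chem -> Sun; Logic -> Mon.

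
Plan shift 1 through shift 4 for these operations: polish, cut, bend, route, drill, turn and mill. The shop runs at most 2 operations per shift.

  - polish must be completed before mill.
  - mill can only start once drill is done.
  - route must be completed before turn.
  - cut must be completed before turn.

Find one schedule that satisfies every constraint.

route in shift 1, cut in shift 1, polish in shift 2, drill in shift 3, mill in shift 4, turn in shift 2, bend in shift 3

Checking: cut(shift 1) before turn(shift 2); polish(shift 2) before mill(shift 4); drill(shift 3) before mill(shift 4); route(shift 1) before turn(shift 2); max 2 per shift (cap 2).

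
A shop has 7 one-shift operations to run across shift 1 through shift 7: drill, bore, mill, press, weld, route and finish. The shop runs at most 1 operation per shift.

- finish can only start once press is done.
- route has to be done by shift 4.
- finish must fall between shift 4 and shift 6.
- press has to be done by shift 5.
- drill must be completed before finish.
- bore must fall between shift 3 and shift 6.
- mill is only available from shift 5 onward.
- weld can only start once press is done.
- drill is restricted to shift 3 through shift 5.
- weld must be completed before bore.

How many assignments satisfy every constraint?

18

Splitting on drill: it can be shift 3 (8), shift 4 (6), shift 5 (4). Listing each branch's schedules as (bore, mill, press, weld, route, finish) by shift number:
drill=shift 3: (5,7,1,2,4,6) (5,7,1,4,2,6) (5,7,2,4,1,6) (6,7,1,2,4,5) (6,7,1,4,2,5) (6,7,1,5,2,4) (6,7,2,4,1,5) (6,7,2,5,1,4) — 8.
drill=shift 4: (5,7,1,2,3,6) (5,7,1,3,2,6) (5,7,2,3,1,6) (6,7,1,2,3,5) (6,7,1,3,2,5) (6,7,2,3,1,5) — 6.
drill=shift 5: (3,7,1,2,4,6) (4,7,1,2,3,6) (4,7,1,3,2,6) (4,7,2,3,1,6) — 4.
Summing: 8 + 6 + 4 = 18.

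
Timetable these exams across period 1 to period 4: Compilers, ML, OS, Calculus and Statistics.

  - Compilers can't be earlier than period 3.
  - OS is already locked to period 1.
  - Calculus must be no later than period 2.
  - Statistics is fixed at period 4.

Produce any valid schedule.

Statistics in period 4; Compilers in period 3; OS in period 1; ML in period 1; Calculus in period 1

Checking: Statistics=period 4 in [period 4,period 4]; Calculus=period 1 in [period 1,period 2]; OS=period 1 in [period 1,period 1]; Compilers=period 3 in [period 3,period 4].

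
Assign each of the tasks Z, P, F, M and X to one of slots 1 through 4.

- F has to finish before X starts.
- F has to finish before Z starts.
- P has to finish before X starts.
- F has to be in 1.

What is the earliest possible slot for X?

Precedence pushes X to at least 2.
X at 2 is achievable: M in 1; F in 1; P in 1; Z in 2; X in 2.

2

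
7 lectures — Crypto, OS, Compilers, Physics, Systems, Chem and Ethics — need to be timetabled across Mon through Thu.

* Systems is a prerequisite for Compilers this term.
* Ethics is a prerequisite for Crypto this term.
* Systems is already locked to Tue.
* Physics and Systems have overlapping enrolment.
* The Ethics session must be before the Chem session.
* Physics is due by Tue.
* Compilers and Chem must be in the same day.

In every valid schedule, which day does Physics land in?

Physics's window is Mon–Tue.
Systems is fixed at Tue, and Physics can't share a day with Systems.
So Physics must be Mon.

Mon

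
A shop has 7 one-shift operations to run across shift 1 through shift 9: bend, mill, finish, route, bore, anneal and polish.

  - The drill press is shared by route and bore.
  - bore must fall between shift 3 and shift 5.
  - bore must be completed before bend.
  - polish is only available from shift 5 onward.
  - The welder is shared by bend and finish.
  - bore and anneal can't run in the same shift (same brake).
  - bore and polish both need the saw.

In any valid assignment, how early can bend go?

Precedence pushes bend to at least shift 4.
bend at shift 4 is achievable: route in shift 1, anneal in shift 1, polish in shift 5, mill in shift 1, finish in shift 1, bore in shift 3, bend in shift 4.

shift 4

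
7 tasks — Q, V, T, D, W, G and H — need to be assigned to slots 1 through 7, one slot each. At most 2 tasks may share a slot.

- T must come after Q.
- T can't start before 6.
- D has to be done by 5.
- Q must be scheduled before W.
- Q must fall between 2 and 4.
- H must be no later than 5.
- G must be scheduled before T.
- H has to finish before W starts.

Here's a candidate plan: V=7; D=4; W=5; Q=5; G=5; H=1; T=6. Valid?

H has to finish before W starts — holds.
T can't start before 6 — holds.
G must be scheduled before T — holds.
D has to be done by 5 — holds.
H must be no later than 5 — holds.
At most 2 tasks may share a slot — violated.
Q must be scheduled before W — violated.
Q must fall between 2 and 4 — violated.
T must come after Q — holds.

No — it violates: At most 2 tasks may share a slot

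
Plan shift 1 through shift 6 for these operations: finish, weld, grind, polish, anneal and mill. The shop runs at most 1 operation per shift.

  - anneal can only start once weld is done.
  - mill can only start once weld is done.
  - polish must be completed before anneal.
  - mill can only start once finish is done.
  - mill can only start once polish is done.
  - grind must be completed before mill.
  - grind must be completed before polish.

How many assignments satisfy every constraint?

27

Splitting on finish: it can be shift 1 (6), shift 2 (6), shift 3 (6), shift 4 (6), shift 5 (3). Listing each branch's schedules as (weld, grind, polish, anneal, mill) by shift number:
finish=shift 1: (2,3,4,5,6) (2,3,4,6,5) (3,2,4,5,6) (3,2,4,6,5) (4,2,3,5,6) (4,2,3,6,5) — 6.
finish=shift 2: (1,3,4,5,6) (1,3,4,6,5) (3,1,4,5,6) (3,1,4,6,5) (4,1,3,5,6) (4,1,3,6,5) — 6.
finish=shift 3: (1,2,4,5,6) (1,2,4,6,5) (2,1,4,5,6) (2,1,4,6,5) (4,1,2,5,6) (4,1,2,6,5) — 6.
finish=shift 4: (1,2,3,5,6) (1,2,3,6,5) (2,1,3,5,6) (2,1,3,6,5) (3,1,2,5,6) (3,1,2,6,5) — 6.
finish=shift 5: (1,2,3,4,6) (2,1,3,4,6) (3,1,2,4,6) — 3.
Summing: 6 + 6 + 6 + 6 + 3 = 27.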